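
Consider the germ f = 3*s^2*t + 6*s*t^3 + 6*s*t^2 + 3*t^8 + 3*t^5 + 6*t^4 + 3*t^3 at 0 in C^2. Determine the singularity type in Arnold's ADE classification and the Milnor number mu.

Type D_9, Milnor number mu = 9.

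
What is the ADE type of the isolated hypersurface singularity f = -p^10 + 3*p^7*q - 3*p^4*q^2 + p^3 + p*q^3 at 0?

E7

The Hessian of f at 0 has rank 0. Corank 2; j^3 = p^3 is a perfect cube, so E-series; the 4-jet and mu = 7 give E_7.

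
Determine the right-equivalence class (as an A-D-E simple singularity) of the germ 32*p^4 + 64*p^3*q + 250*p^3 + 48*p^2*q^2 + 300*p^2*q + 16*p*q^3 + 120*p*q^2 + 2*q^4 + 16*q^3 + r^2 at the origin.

E_{6}

The Hessian of f at 0 is [[0, 0, 0], [0, 0, 0], [0, 0, 2]] with rank 1, so corank 2. A Groebner basis of the Jacobian ideal J(f) in C{p,q,r} is {q^4, p*q^2 + 13*q^3/30, p^2 + 4*p*q/5 + 4*q^2/25, r}; counting standard monomials gives mu = 6. Corank 2; j^3 = 2*(5*p + 2*q)^3 is a perfect cube, so E-series; the 4-jet and mu = 6 give E_6.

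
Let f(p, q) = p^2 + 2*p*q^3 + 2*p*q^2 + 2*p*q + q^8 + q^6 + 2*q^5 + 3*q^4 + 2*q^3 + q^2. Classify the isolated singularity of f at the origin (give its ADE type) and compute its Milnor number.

Type A7, Milnor number mu = 7.

The Hessian of f at 0 is [[2, 2], [2, 2]] with rank 1, so corank 1. A Groebner basis of the Jacobian ideal J(f) in C{p,q} is {p^3 + 7*p^2 + 8*p*q^2 + 10*p*q - 5*p - 2*q^2 - 5*q, p^2*q - 2*p^2 - p*q^2 - 3*p*q + p + q, p + q^3 + q^2 + q}; counting standard monomials gives mu = 7. Corank 1: A-series; mu = 7 gives A_7.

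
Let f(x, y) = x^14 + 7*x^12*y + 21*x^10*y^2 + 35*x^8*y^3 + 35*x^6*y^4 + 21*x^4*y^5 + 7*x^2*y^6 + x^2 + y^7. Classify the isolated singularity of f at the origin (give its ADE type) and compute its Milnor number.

The Hessian of f at 0 is [[2, 0], [0, 0]] with rank 1, so corank 1. A Groebner basis of the Jacobian ideal J(f) in C{x,y} is {y^6, x}; counting standard monomials gives mu = 6. Corank 1: A-series; mu = 6 gives A_6.

Type A_6, Milnor number mu = 6.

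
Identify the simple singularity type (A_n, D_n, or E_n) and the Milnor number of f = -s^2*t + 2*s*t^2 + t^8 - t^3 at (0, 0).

Type D9, Milnor number mu = 9.

The Hessian of f at 0 has rank 0. Corank 2; j^3 = -t*(s - t)^2 has shape L^2 M (L != M), so D-series; mu = 9 gives D_9.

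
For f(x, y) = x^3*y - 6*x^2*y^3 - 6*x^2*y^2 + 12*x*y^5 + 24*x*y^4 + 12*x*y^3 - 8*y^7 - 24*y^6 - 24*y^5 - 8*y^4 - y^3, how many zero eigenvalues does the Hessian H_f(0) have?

2

The Hessian at 0 is [[0, 0], [0, 0]] of rank 0; hence corank 2.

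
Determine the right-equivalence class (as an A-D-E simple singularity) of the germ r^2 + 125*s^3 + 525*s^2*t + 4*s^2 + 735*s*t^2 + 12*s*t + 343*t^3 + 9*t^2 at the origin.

A_2

The Hessian of f at 0 has rank 2. Corank 1: A-series; mu = 2 gives A_2.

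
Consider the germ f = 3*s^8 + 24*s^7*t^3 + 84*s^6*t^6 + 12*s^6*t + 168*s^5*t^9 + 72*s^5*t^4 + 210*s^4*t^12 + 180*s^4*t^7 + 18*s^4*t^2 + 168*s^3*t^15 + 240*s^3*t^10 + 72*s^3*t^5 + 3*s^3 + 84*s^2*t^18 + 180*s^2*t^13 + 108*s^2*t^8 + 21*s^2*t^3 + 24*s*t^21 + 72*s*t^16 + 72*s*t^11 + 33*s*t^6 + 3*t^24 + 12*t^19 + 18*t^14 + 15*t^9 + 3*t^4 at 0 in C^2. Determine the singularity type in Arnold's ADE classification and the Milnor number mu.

The Hessian of f at 0 is [[0, 0], [0, 0]] with rank 0, so corank 2. A Groebner basis of the Jacobian ideal J(f) in C{s,t} is {t^3, s^2}; counting standard monomials gives mu = 6. Corank 2; j^3 = 3*s^3 is a perfect cube, so E-series; the 4-jet and mu = 6 give E_6.

Type E_6, Milnor number mu = 6.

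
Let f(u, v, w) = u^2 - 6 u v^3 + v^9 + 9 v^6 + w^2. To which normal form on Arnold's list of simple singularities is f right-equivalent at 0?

The Hessian of f at 0 is [[2, 0, 0], [0, 0, 0], [0, 0, 2]] with rank 2, so corank 1. A Groebner basis of the Jacobian ideal J(f) in C{u,v,w} is {u^2*v^2, u^3, -u/3 + v^3, w}; counting standard monomials gives mu = 8. Corank 1: A-series; mu = 8 gives A_8.

A_8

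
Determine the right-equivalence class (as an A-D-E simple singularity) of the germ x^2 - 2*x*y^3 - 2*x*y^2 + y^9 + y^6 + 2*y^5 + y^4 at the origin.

The Hessian of f at 0 has rank 1. Corank 1: A-series; mu = 8 gives A_8.

A_8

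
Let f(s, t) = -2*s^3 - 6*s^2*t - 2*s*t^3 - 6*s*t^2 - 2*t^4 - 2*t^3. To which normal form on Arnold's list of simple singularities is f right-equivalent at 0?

The Hessian of f at 0 has rank 0. Corank 2; j^3 = -2*(s + t)^3 is a perfect cube, so E-series; the 4-jet and mu = 7 give E_7.

E_7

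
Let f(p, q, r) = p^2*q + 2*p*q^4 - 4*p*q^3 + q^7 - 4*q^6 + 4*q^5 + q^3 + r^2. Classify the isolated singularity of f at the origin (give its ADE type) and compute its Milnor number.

The Hessian of f at 0 has rank 1. Corank 2; j^3 = q*(p^2 + q^2) splits into three distinct lines over C (the quadratic factor has nonzero discriminant), so D_4.

Type D_{4}, Milnor number mu = 4.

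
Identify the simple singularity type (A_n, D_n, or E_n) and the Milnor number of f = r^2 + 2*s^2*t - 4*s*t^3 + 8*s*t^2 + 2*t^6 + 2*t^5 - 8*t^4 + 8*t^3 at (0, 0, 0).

Type D_{7}, Milnor number mu = 7.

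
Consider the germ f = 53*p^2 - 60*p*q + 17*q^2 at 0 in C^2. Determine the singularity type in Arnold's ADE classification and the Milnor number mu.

Type A_1, Milnor number mu = 1.

The Hessian of f at 0 has rank 2. Corank 0: nondegenerate Morse point, so A_1.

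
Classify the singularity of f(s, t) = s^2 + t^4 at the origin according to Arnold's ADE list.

A_3

The Hessian of f at 0 has rank 1. Corank 1: A-series; mu = 3 gives A_3.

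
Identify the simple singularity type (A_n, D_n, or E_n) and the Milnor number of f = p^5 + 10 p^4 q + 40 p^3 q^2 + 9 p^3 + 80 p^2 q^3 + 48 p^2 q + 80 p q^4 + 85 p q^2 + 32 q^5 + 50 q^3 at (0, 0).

Type D6, Milnor number mu = 6.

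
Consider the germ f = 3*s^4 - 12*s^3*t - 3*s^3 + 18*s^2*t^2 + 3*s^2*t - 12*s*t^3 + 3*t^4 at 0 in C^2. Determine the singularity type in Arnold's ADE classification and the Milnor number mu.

Type D5, Milnor number mu = 5.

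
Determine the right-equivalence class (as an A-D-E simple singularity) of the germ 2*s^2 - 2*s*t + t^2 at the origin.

A_1

The Hessian of f at 0 has rank 2. Corank 0: nondegenerate Morse point, so A_1.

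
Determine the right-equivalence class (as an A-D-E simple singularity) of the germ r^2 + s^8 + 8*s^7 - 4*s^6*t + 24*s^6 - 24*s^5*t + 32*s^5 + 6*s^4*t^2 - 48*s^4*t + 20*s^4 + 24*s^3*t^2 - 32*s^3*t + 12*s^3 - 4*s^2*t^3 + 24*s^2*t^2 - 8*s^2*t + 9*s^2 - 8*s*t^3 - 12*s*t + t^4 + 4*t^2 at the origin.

A_3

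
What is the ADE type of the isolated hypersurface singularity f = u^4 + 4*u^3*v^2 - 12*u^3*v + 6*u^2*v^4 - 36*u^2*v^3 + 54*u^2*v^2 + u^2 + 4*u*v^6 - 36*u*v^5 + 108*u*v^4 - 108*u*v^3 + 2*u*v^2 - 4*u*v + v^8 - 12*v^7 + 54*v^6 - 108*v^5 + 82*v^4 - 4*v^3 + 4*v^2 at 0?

A_{3}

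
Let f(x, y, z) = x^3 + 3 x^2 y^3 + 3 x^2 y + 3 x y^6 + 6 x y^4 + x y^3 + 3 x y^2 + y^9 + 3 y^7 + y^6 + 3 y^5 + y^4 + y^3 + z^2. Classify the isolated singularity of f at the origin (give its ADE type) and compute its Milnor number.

Type E7, Milnor number mu = 7.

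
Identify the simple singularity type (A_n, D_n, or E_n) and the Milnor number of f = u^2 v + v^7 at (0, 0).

Type D_{8}, Milnor number mu = 8.

The Hessian of f at 0 has rank 0. Corank 2; j^3 = u^2*v has shape L^2 M (L != M), so D-series; mu = 8 gives D_8.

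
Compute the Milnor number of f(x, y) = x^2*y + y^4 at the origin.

The Hessian of f at 0 is [[0, 0], [0, 0]] with rank 0, so corank 2. A Groebner basis of the Jacobian ideal J(f) in C{x,y} is {x^3, x^2/4 + y^3, x*y}; counting standard monomials gives mu = 5. Corank 2; j^3 = x^2*y has shape L^2 M (L != M), so D-series; mu = 5 gives D_5.

5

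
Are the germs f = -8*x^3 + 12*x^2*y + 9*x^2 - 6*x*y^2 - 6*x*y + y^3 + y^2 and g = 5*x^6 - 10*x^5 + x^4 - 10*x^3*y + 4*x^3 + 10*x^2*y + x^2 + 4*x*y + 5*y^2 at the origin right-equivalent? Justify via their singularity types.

The Hessian of f at 0 has rank 1. Corank 1: A-series; mu = 2 gives A_2. The Hessian of g at 0 has rank 2. Corank 0: nondegenerate Morse point, so A_1. f is A_2 but g is A_1, hence not right-equivalent.

No.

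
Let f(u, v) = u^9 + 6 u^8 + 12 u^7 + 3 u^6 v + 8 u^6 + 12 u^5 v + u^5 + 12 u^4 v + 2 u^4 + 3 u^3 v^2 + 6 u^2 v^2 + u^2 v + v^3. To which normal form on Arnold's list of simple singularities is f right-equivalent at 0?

The Hessian of f at 0 is [[0, 0], [0, 0]] with rank 0, so corank 2. A Groebner basis of the Jacobian ideal J(f) in C{u,v} is {v^3, u^2 + 3*v^2, u*v}; counting standard monomials gives mu = 4. Corank 2; j^3 = v*(u^2 + v^2) splits into three distinct lines over C (the quadratic factor has nonzero discriminant), so D_4.

D_{4}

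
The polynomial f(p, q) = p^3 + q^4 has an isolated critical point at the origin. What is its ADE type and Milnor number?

Type E6, Milnor number mu = 6.

The Hessian of f at 0 has rank 0. Corank 2; j^3 = p^3 is a perfect cube, so E-series; the 4-jet and mu = 6 give E_6.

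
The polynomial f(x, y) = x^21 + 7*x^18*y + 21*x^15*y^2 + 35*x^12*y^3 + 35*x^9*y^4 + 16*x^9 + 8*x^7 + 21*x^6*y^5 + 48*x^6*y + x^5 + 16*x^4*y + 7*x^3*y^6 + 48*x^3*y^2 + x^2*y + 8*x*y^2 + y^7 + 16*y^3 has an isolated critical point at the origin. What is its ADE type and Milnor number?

Type D8, Milnor number mu = 8.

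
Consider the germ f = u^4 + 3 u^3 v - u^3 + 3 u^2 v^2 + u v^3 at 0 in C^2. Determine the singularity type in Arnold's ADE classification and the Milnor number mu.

Type E7, Milnor number mu = 7.

The Hessian of f at 0 is [[0, 0], [0, 0]] with rank 0, so corank 2. A Groebner basis of the Jacobian ideal J(f) in C{u,v} is {3*u^2 + v^4 - v^3, u^3, u^2*v + u^2 - v^3/3, -2*u^2 + u*v^2 + 2*v^3/3}; counting standard monomials gives mu = 7. Corank 2; j^3 = -u^3 is a perfect cube, so E-series; the 4-jet and mu = 7 give E_7.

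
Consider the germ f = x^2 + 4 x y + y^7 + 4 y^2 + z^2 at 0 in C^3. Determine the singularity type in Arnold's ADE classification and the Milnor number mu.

Type A6, Milnor number mu = 6.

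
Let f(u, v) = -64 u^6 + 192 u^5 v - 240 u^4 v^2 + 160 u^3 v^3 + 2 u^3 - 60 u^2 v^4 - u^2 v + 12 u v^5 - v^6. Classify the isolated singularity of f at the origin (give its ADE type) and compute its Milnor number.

The Hessian of f at 0 is [[0, 0], [0, 0]] with rank 0, so corank 2. A Groebner basis of the Jacobian ideal J(f) in C{u,v} is {u*v/12 + v^5, u*v^2, u^2 - u*v/2}; counting standard monomials gives mu = 7. Corank 2; j^3 = u^2*(2*u - v) has shape L^2 M (L != M), so D-series; mu = 7 gives D_7.

Type D_7, Milnor number mu = 7.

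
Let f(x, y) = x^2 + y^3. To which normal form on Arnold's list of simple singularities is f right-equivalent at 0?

A_{2}

The Hessian of f at 0 is [[2, 0], [0, 0]] with rank 1, so corank 1. A Groebner basis of the Jacobian ideal J(f) in C{x,y} is {y^2, x}; counting standard monomials gives mu = 2. Corank 1: A-series; mu = 2 gives A_2.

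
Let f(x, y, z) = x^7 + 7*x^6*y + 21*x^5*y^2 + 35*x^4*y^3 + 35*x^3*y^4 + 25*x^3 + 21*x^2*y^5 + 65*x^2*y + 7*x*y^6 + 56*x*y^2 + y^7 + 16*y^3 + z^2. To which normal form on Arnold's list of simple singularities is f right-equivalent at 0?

D_8

The Hessian of f at 0 is [[0, 0, 0], [0, 0, 0], [0, 0, 2]] with rank 1, so corank 2. A Groebner basis of the Jacobian ideal J(f) in C{x,y,z} is {-78125*x*y/7 + y^6 - 62500*y^2/7, x*y^2 + 4*y^3/5, x^2 + 9*x*y/5 + 4*y^2/5, z}; counting standard monomials gives mu = 8. Corank 2; j^3 = (x + y)*(5*x + 4*y)^2 has shape L^2 M (L != M), so D-series; mu = 8 gives D_8.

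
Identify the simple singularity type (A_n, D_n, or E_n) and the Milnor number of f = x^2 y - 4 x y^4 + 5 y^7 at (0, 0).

The Hessian of f at 0 is [[0, 0], [0, 0]] with rank 0, so corank 2. A Groebner basis of the Jacobian ideal J(f) in C{x,y} is {2*x^2/3 + x*y^3, -x*y/2 + y^4, x^3, x^2*y}; counting standard monomials gives mu = 8. Corank 2; j^3 = x^2*y has shape L^2 M (L != M), so D-series; mu = 8 gives D_8.

Type D8, Milnor number mu = 8.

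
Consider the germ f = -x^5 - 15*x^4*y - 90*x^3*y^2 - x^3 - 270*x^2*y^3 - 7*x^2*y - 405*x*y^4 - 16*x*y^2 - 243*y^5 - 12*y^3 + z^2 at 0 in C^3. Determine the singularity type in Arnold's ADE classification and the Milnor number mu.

Type D_{6}, Milnor number mu = 6.

The Hessian of f at 0 is [[0, 0, 0], [0, 0, 0], [0, 0, 2]] with rank 1, so corank 2. A Groebner basis of the Jacobian ideal J(f) in C{x,y,z} is {-x*y/5 + y^4 - 2*y^2/5, x*y^2 + 2*y^3, x^2 + 5*x*y + 6*y^2, z}; counting standard monomials gives mu = 6. Corank 2; j^3 = -(x + 2*y)^2*(x + 3*y) has shape L^2 M (L != M), so D-series; mu = 6 gives D_6.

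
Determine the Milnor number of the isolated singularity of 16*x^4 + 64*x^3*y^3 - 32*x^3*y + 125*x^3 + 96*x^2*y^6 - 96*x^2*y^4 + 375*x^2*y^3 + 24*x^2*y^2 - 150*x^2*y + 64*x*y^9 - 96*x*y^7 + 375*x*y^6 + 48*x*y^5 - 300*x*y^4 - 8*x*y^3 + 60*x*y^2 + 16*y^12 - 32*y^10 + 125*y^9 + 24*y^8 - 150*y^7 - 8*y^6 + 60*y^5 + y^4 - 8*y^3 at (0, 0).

6

The Hessian of f at 0 is [[0, 0], [0, 0]] with rank 0, so corank 2. A Groebner basis of the Jacobian ideal J(f) in C{x,y} is {y^4, x*y^2 - 13*y^3/30, x^2 - 4*x*y/5 + 4*y^2/25}; counting standard monomials gives mu = 6. Corank 2; j^3 = (5*x - 2*y)^3 is a perfect cube, so E-series; the 4-jet and mu = 6 give E_6.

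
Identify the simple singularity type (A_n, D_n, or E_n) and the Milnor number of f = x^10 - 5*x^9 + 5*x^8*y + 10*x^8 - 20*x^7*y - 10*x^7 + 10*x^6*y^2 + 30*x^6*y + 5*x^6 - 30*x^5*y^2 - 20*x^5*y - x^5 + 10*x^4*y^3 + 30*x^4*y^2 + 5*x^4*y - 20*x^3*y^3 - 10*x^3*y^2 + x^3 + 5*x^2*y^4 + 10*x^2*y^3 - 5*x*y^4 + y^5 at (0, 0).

Type E8, Milnor number mu = 8.

The Hessian of f at 0 has rank 0. Corank 2; j^3 = x^3 is a perfect cube, so E-series; the 5-jet and mu = 8 give E_8.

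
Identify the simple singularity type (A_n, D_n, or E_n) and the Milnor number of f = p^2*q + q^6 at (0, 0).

Type D_7, Milnor number mu = 7.

The Hessian of f at 0 has rank 0. Corank 2; j^3 = p^2*q has shape L^2 M (L != M), so D-series; mu = 7 gives D_7.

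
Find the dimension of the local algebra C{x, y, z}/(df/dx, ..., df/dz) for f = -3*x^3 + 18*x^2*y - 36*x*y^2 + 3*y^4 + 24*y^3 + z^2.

The Hessian of f at 0 is [[0, 0, 0], [0, 0, 0], [0, 0, 2]] with rank 1, so corank 2. A Groebner basis of the Jacobian ideal J(f) in C{x,y,z} is {y^3, x^2 - 4*x*y + 4*y^2, z}; counting standard monomials gives mu = 6. Corank 2; j^3 = -3*(x - 2*y)^3 is a perfect cube, so E-series; the 4-jet and mu = 6 give E_6.

6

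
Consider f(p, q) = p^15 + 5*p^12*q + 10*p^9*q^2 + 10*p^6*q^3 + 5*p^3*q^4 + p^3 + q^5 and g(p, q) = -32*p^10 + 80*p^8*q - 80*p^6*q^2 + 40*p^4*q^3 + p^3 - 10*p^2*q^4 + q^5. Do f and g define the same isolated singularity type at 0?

Yes.

The Hessian of f at 0 is [[0, 0], [0, 0]] with rank 0, so corank 2. A Groebner basis of the Jacobian ideal J(f) in C{p,q} is {q^4, p^2}; counting standard monomials gives mu = 8. Corank 2; j^3 = p^3 is a perfect cube, so E-series; the 5-jet and mu = 8 give E_8. The Hessian of g at 0 is [[0, 0], [0, 0]] with rank 0, so corank 2. A Groebner basis of the Jacobian ideal J(g) in C{p,q} is {q^4, p^2}; counting standard monomials gives mu = 8. Corank 2; j^3 = p^3 is a perfect cube, so E-series; the 5-jet and mu = 8 give E_8. Both have type E_8, hence right-equivalent.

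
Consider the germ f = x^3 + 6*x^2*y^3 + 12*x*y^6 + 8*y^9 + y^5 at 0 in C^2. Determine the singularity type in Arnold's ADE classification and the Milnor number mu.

Type E_{8}, Milnor number mu = 8.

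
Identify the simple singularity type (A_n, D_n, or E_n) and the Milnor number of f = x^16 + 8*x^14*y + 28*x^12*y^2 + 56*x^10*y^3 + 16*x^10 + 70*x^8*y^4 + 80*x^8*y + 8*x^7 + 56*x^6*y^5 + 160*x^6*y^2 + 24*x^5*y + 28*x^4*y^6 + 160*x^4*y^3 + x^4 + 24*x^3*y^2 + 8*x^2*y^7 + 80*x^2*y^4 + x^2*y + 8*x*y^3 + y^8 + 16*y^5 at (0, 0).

The Hessian of f at 0 has rank 0. Corank 2; j^3 = x^2*y has shape L^2 M (L != M), so D-series; mu = 9 gives D_9.

Type D9, Milnor number mu = 9.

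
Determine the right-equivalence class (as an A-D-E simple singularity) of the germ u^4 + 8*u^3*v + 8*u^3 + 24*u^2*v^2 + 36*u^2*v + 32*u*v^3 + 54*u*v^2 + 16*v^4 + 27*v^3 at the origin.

The Hessian of f at 0 has rank 0. Corank 2; j^3 = (2*u + 3*v)^3 is a perfect cube, so E-series; the 4-jet and mu = 6 give E_6.

E_{6}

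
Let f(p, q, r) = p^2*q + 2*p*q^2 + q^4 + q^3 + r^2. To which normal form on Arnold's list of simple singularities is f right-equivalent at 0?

D5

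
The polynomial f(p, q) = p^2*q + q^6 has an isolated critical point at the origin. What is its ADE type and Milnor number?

Type D7, Milnor number mu = 7.

The Hessian of f at 0 has rank 0. Corank 2; j^3 = p^2*q has shape L^2 M (L != M), so D-series; mu = 7 gives D_7.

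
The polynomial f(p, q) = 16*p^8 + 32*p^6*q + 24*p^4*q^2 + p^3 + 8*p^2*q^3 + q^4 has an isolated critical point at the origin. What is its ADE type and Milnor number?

Type E6, Milnor number mu = 6.

The Hessian of f at 0 is [[0, 0], [0, 0]] with rank 0, so corank 2. A Groebner basis of the Jacobian ideal J(f) in C{p,q} is {q^3, p^2}; counting standard monomials gives mu = 6. Corank 2; j^3 = p^3 is a perfect cube, so E-series; the 4-jet and mu = 6 give E_6.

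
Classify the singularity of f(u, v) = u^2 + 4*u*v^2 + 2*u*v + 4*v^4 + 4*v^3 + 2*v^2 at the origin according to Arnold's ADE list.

A1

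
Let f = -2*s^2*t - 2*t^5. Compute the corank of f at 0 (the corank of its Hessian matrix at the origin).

2

Hessian at 0 has rank 0.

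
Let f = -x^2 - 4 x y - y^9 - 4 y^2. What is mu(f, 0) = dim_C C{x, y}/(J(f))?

8

The Hessian of f at 0 has rank 1. Corank 1: A-series; mu = 8 gives A_8.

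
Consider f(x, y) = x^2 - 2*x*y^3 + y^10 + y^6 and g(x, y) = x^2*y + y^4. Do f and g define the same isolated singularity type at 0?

The Hessian of f at 0 has rank 1. Corank 1: A-series; mu = 9 gives A_9. The Hessian of g at 0 has rank 0. Corank 2; j^3 = x^2*y has shape L^2 M (L != M), so D-series; mu = 5 gives D_5. f is A_9 but g is D_5, hence not right-equivalent.

No.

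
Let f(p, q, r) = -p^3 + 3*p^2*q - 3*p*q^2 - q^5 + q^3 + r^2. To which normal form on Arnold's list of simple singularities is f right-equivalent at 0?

The Hessian of f at 0 has rank 1. Corank 2; j^3 = -(p - q)^3 is a perfect cube, so E-series; the 5-jet and mu = 8 give E_8.

E8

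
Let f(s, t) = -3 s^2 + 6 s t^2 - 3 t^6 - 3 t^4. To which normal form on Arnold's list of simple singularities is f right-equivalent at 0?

A_5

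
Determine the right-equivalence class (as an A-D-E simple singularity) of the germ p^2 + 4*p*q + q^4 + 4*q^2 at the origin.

A3

The Hessian of f at 0 is [[2, 4], [4, 8]] with rank 1, so corank 1. A Groebner basis of the Jacobian ideal J(f) in C{p,q} is {q^3, p + 2*q}; counting standard monomials gives mu = 3. Corank 1: A-series; mu = 3 gives A_3.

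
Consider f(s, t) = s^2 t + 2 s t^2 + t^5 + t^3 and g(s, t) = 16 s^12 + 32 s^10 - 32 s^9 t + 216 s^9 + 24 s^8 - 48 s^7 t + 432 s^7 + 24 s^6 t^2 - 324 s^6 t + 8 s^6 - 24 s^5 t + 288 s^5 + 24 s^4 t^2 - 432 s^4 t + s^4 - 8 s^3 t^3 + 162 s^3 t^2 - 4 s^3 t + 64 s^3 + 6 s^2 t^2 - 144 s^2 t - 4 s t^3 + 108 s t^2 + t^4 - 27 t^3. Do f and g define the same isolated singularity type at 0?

No.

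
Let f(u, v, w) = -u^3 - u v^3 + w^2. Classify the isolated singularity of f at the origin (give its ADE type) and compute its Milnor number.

Type E7, Milnor number mu = 7.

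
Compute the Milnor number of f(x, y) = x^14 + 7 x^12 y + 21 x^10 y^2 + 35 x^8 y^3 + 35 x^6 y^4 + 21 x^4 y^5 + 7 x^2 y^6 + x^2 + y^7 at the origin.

6

The Hessian of f at 0 has rank 1. Corank 1: A-series; mu = 6 gives A_6.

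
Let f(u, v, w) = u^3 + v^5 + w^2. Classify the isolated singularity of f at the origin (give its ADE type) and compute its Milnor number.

Type E8, Milnor number mu = 8.

The Hessian of f at 0 is [[0, 0, 0], [0, 0, 0], [0, 0, 2]] with rank 1, so corank 2. A Groebner basis of the Jacobian ideal J(f) in C{u,v,w} is {v^4, u^2, w}; counting standard monomials gives mu = 8. Corank 2; j^3 = u^3 is a perfect cube, so E-series; the 5-jet and mu = 8 give E_8.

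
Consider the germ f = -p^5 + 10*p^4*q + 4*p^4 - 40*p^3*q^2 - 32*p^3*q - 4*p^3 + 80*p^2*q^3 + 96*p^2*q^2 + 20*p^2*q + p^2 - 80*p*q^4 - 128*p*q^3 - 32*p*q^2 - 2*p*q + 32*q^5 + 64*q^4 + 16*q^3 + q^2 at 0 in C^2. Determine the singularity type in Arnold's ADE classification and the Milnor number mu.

Type A4, Milnor number mu = 4.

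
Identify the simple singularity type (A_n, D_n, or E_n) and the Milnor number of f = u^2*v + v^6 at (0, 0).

Type D_7, Milnor number mu = 7.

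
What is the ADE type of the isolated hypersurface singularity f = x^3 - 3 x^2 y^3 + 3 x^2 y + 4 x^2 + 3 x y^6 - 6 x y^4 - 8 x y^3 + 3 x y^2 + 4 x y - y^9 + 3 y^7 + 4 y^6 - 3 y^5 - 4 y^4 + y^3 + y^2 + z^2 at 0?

A_2

The Hessian of f at 0 is [[8, 4, 0], [4, 2, 0], [0, 0, 2]] with rank 2, so corank 1. A Groebner basis of the Jacobian ideal J(f) in C{x,y,z} is {y^2, x + y/2, z}; counting standard monomials gives mu = 2. Corank 1: A-series; mu = 2 gives A_2.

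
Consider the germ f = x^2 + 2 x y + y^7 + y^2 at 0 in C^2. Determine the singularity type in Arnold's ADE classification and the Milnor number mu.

Type A_{6}, Milnor number mu = 6.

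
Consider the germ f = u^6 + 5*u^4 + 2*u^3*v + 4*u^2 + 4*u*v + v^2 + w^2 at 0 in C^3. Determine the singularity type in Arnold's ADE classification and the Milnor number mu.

The Hessian of f at 0 has rank 2. Corank 1: A-series; mu = 3 gives A_3.

Type A_3, Milnor number mu = 3.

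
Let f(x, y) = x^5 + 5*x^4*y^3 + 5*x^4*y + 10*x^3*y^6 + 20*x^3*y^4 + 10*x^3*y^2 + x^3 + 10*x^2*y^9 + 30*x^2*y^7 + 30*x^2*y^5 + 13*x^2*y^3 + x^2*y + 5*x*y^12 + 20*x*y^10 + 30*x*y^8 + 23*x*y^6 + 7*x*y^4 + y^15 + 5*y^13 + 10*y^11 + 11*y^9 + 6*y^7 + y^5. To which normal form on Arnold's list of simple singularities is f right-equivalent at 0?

D6

The Hessian of f at 0 is [[0, 0], [0, 0]] with rank 0, so corank 2. A Groebner basis of the Jacobian ideal J(f) in C{x,y} is {-x*y/4 + y^4, x*y^2, x^2 + 5*x*y/4}; counting standard monomials gives mu = 6. Corank 2; j^3 = x^2*(x + y) has shape L^2 M (L != M), so D-series; mu = 6 gives D_6.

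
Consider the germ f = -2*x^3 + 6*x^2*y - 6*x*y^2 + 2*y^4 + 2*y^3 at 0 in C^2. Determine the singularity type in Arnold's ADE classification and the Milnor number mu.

Type E6, Milnor number mu = 6.

The Hessian of f at 0 is [[0, 0], [0, 0]] with rank 0, so corank 2. A Groebner basis of the Jacobian ideal J(f) in C{x,y} is {y^3, x^2 - 2*x*y + y^2}; counting standard monomials gives mu = 6. Corank 2; j^3 = -2*(x - y)^3 is a perfect cube, so E-series; the 4-jet and mu = 6 give E_6.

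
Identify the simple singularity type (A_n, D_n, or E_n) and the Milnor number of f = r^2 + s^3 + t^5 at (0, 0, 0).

Type E_8, Milnor number mu = 8.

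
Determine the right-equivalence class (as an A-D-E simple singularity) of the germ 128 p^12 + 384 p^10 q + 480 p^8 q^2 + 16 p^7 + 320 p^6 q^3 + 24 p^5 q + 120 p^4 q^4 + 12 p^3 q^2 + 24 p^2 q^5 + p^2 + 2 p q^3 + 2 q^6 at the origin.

A_{5}

The Hessian of f at 0 is [[2, 0], [0, 0]] with rank 1, so corank 1. A Groebner basis of the Jacobian ideal J(f) in C{p,q} is {p*q^2, p + q^3, p^2}; counting standard monomials gives mu = 5. Corank 1: A-series; mu = 5 gives A_5.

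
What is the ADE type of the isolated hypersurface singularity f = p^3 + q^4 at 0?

E6

The Hessian of f at 0 has rank 0. Corank 2; j^3 = p^3 is a perfect cube, so E-series; the 4-jet and mu = 6 give E_6.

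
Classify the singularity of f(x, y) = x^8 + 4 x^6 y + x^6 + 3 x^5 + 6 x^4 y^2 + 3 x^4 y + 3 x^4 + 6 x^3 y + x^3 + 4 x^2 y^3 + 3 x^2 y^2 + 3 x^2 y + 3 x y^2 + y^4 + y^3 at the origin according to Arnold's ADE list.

E_6

The Hessian of f at 0 is [[0, 0], [0, 0]] with rank 0, so corank 2. A Groebner basis of the Jacobian ideal J(f) in C{x,y} is {x^3 + 3*x^2/2 + 3*x*y + 3*y^2/2, x^2*y - x^2 - 2*x*y - y^2, x^2/2 + x*y^2 + x*y + y^2/2, y^3}; counting standard monomials gives mu = 6. Corank 2; j^3 = (x + y)^3 is a perfect cube, so E-series; the 4-jet and mu = 6 give E_6.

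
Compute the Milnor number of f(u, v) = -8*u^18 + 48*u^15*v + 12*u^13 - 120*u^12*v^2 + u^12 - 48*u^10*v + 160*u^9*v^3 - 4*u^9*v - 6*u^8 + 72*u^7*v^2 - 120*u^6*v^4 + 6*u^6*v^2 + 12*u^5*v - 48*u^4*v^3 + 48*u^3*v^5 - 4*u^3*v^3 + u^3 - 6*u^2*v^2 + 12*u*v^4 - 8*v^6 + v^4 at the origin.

6

The Hessian of f at 0 is [[0, 0], [0, 0]] with rank 0, so corank 2. A Groebner basis of the Jacobian ideal J(f) in C{u,v} is {u^3, u^2*v, -u^2/4 + u*v^2, v^3}; counting standard monomials gives mu = 6. Corank 2; j^3 = u^3 is a perfect cube, so E-series; the 4-jet and mu = 6 give E_6.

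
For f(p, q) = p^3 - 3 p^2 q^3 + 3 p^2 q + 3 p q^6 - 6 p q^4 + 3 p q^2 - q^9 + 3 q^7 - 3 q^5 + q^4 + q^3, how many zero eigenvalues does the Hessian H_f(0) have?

2

Hessian at 0 has rank 0.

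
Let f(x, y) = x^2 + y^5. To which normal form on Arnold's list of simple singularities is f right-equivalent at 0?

A_{4}

The Hessian of f at 0 has rank 1. Corank 1: A-series; mu = 4 gives A_4.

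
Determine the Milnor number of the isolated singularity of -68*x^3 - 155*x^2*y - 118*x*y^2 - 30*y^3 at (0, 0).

4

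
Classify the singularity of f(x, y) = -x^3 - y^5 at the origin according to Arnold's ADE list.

E8

The Hessian of f at 0 has rank 0. Corank 2; j^3 = -x^3 is a perfect cube, so E-series; the 5-jet and mu = 8 give E_8.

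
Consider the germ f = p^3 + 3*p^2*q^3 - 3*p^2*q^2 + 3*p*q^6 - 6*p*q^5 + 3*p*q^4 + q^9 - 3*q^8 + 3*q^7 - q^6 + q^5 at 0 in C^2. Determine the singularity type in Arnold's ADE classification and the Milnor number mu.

Type E_8, Milnor number mu = 8.

The Hessian of f at 0 is [[0, 0], [0, 0]] with rank 0, so corank 2. A Groebner basis of the Jacobian ideal J(f) in C{p,q} is {p^2/2 + p*q^3 - p*q^2, q^4, p^3, p^2*q + p^2 - 2*p*q^2}; counting standard monomials gives mu = 8. Corank 2; j^3 = p^3 is a perfect cube, so E-series; the 5-jet and mu = 8 give E_8.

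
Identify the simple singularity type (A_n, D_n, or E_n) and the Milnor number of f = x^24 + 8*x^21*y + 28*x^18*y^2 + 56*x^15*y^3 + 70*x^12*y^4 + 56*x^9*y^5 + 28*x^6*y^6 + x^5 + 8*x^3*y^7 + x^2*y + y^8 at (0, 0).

Type D9, Milnor number mu = 9.

The Hessian of f at 0 is [[0, 0], [0, 0]] with rank 0, so corank 2. A Groebner basis of the Jacobian ideal J(f) in C{x,y} is {x^2/8 + y^7, x^3, x*y}; counting standard monomials gives mu = 9. Corank 2; j^3 = x^2*y has shape L^2 M (L != M), so D-series; mu = 9 gives D_9.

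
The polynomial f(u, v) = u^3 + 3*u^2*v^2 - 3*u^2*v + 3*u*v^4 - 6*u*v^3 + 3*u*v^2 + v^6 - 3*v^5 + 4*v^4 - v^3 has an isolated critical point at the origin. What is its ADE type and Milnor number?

Type E_6, Milnor number mu = 6.

The Hessian of f at 0 has rank 0. Corank 2; j^3 = (u - v)^3 is a perfect cube, so E-series; the 4-jet and mu = 6 give E_6.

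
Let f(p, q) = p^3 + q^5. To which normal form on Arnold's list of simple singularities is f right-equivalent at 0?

E_{8}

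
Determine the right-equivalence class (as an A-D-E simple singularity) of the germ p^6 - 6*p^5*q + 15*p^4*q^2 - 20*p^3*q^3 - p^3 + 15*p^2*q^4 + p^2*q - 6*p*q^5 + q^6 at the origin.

D_7

The Hessian of f at 0 has rank 0. Corank 2; j^3 = -p^2*(p - q) has shape L^2 M (L != M), so D-series; mu = 7 gives D_7.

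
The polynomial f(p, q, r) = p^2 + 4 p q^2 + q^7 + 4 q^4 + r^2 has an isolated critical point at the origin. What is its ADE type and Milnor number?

The Hessian of f at 0 has rank 2. Corank 1: A-series; mu = 6 gives A_6.

Type A_6, Milnor number mu = 6.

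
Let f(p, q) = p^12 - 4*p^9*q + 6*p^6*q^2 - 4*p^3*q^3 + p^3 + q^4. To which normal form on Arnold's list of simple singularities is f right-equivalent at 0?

E_6

The Hessian of f at 0 has rank 0. Corank 2; j^3 = p^3 is a perfect cube, so E-series; the 4-jet and mu = 6 give E_6.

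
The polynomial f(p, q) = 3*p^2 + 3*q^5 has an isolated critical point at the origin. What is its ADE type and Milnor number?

Type A_{4}, Milnor number mu = 4.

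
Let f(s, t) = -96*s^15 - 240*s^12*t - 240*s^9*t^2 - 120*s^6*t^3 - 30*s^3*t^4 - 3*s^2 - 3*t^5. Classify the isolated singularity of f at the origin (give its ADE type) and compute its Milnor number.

Type A_{4}, Milnor number mu = 4.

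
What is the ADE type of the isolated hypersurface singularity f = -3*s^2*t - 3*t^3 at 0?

The Hessian of f at 0 is [[0, 0], [0, 0]] with rank 0, so corank 2. A Groebner basis of the Jacobian ideal J(f) in C{s,t} is {t^3, s^2 + 3*t^2, s*t}; counting standard monomials gives mu = 4. Corank 2; j^3 = -3*t*(s^2 + t^2) splits into three distinct lines over C (the quadratic factor has nonzero discriminant), so D_4.

D_4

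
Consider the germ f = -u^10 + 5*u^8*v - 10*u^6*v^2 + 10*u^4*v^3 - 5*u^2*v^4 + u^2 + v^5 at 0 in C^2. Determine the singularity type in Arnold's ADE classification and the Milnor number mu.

Type A_{4}, Milnor number mu = 4.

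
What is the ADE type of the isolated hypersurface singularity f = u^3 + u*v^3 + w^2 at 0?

E7

The Hessian of f at 0 has rank 1. Corank 2; j^3 = u^3 is a perfect cube, so E-series; the 4-jet and mu = 7 give E_7.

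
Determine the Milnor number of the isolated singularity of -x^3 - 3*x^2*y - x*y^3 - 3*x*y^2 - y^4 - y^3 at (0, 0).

7

The Hessian of f at 0 is [[0, 0], [0, 0]] with rank 0, so corank 2. A Groebner basis of the Jacobian ideal J(f) in C{x,y} is {x^3 + 3*x^2*y + 6*x^2 + 12*x*y + 6*y^2, -3*x^2 + x*y^2 - 6*x*y - 3*y^2, 3*x^2 + 6*x*y + y^3 + 3*y^2}; counting standard monomials gives mu = 7. Corank 2; j^3 = -(x + y)^3 is a perfect cube, so E-series; the 4-jet and mu = 7 give E_7.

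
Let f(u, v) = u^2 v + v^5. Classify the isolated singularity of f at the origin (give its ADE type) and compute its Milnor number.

The Hessian of f at 0 has rank 0. Corank 2; j^3 = u^2*v has shape L^2 M (L != M), so D-series; mu = 6 gives D_6.

Type D_6, Milnor number mu = 6.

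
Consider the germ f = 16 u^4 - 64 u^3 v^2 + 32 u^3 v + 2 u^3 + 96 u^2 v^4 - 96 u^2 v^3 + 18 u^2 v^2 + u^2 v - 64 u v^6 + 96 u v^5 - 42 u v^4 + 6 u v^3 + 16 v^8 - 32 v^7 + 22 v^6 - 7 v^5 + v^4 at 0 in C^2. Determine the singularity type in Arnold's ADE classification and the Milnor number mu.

Type D_5, Milnor number mu = 5.

The Hessian of f at 0 is [[0, 0], [0, 0]] with rank 0, so corank 2. A Groebner basis of the Jacobian ideal J(f) in C{u,v} is {u*v^2, -u*v/9 + v^3, u^2 + 4*u*v/9}; counting standard monomials gives mu = 5. Corank 2; j^3 = u^2*(2*u + v) has shape L^2 M (L != M), so D-series; mu = 5 gives D_5.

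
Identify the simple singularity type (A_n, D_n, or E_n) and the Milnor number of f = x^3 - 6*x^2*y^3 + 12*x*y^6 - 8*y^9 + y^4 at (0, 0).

The Hessian of f at 0 has rank 0. Corank 2; j^3 = x^3 is a perfect cube, so E-series; the 4-jet and mu = 6 give E_6.

Type E6, Milnor number mu = 6.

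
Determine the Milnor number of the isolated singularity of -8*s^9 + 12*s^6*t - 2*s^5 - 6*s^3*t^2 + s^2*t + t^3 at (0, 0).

4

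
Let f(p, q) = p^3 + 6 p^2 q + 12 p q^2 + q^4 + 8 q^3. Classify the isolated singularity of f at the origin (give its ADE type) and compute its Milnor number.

The Hessian of f at 0 has rank 0. Corank 2; j^3 = (p + 2*q)^3 is a perfect cube, so E-series; the 4-jet and mu = 6 give E_6.

Type E6, Milnor number mu = 6.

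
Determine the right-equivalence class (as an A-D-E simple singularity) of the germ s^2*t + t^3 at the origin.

D_4

The Hessian of f at 0 has rank 0. Corank 2; j^3 = t*(s^2 + t^2) splits into three distinct lines over C (the quadratic factor has nonzero discriminant), so D_4.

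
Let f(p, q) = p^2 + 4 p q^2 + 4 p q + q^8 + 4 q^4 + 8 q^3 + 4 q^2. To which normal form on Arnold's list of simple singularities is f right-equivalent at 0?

A_{7}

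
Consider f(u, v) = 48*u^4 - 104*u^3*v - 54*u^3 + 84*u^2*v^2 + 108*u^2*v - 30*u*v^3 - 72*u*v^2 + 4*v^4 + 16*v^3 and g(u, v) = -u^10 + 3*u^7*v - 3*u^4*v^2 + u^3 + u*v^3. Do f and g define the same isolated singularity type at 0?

Yes.

The Hessian of f at 0 has rank 0. Corank 2; j^3 = -2*(3*u - 2*v)^3 is a perfect cube, so E-series; the 4-jet and mu = 7 give E_7. The Hessian of g at 0 has rank 0. Corank 2; j^3 = u^3 is a perfect cube, so E-series; the 4-jet and mu = 7 give E_7. Both have type E_7, hence right-equivalent.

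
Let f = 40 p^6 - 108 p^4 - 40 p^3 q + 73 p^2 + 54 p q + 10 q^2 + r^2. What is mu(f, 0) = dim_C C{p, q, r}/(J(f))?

1

The Hessian of f at 0 has rank 3. Corank 0: nondegenerate Morse point, so A_1.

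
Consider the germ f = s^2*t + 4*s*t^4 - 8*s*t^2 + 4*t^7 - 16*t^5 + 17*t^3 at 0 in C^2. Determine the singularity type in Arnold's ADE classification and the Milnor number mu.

Type D_{4}, Milnor number mu = 4.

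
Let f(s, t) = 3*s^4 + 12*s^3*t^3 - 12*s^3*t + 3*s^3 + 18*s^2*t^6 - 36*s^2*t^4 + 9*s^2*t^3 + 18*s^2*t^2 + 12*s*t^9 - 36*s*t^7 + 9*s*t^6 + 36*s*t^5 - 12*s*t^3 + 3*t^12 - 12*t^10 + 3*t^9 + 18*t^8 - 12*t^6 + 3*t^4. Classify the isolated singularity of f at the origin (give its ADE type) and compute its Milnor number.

Type E_6, Milnor number mu = 6.

The Hessian of f at 0 has rank 0. Corank 2; j^3 = 3*s^3 is a perfect cube, so E-series; the 4-jet and mu = 6 give E_6.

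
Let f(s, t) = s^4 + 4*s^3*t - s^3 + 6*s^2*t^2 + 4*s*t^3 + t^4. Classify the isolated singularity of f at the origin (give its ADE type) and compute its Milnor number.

Type E_{6}, Milnor number mu = 6.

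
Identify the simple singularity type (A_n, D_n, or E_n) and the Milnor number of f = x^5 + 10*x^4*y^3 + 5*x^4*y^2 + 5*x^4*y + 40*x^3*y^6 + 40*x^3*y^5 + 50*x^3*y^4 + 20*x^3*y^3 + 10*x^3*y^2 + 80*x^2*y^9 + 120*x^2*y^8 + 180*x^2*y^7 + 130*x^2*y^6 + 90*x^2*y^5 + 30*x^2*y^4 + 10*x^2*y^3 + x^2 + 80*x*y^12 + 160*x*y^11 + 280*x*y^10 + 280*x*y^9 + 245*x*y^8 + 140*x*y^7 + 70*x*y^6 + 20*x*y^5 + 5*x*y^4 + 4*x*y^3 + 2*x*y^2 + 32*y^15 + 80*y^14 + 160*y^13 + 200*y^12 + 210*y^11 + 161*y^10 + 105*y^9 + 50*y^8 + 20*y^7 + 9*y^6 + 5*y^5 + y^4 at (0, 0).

The Hessian of f at 0 is [[2, 0], [0, 0]] with rank 1, so corank 1. A Groebner basis of the Jacobian ideal J(f) in C{x,y} is {x/2 + y^3 + y^2/2, x^2, x*y - x/2 - y^2/2}; counting standard monomials gives mu = 4. Corank 1: A-series; mu = 4 gives A_4.

Type A4, Milnor number mu = 4.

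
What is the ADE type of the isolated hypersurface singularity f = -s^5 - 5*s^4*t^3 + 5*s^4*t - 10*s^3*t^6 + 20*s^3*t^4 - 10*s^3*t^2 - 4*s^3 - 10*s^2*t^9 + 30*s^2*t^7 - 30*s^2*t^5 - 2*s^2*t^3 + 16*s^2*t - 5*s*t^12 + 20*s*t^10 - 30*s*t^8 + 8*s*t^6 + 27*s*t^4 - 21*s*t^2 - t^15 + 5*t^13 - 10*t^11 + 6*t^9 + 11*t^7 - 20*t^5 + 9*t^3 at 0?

D_{6}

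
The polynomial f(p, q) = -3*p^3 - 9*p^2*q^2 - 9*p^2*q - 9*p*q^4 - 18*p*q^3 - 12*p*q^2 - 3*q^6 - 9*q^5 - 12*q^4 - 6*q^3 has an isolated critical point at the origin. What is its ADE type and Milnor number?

Type D_{4}, Milnor number mu = 4.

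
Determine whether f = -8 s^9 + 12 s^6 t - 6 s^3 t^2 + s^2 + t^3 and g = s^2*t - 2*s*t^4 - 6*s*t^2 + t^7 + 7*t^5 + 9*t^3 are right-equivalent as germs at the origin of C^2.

The Hessian of f at 0 has rank 1. Corank 1: A-series; mu = 2 gives A_2. The Hessian of g at 0 has rank 0. Corank 2; j^3 = t*(s - 3*t)^2 has shape L^2 M (L != M), so D-series; mu = 6 gives D_6. f is A_2 but g is D_6, hence not right-equivalent.

No.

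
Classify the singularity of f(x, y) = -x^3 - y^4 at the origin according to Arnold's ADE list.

The Hessian of f at 0 is [[0, 0], [0, 0]] with rank 0, so corank 2. A Groebner basis of the Jacobian ideal J(f) in C{x,y} is {y^3, x^2}; counting standard monomials gives mu = 6. Corank 2; j^3 = -x^3 is a perfect cube, so E-series; the 4-jet and mu = 6 give E_6.

E_6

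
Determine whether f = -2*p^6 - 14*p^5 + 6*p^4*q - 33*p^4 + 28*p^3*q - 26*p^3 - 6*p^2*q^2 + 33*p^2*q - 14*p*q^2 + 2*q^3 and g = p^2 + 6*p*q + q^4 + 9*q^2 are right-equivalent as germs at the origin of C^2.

The Hessian of f at 0 has rank 0. Corank 2; j^3 = -(2*p - q)*(13*p^2 - 10*p*q + 2*q^2) splits into three distinct lines over C (the quadratic factor has nonzero discriminant), so D_4. The Hessian of g at 0 has rank 1. Corank 1: A-series; mu = 3 gives A_3. f is D_4 but g is A_3, hence not right-equivalent.

No.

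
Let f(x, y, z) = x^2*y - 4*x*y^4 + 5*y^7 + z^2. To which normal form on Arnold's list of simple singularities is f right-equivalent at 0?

The Hessian of f at 0 has rank 1. Corank 2; j^3 = x^2*y has shape L^2 M (L != M), so D-series; mu = 8 gives D_8.

D_8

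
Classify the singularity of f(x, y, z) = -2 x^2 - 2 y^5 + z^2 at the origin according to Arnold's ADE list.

A4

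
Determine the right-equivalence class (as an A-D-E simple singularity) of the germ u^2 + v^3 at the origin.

A_2

The Hessian of f at 0 has rank 1. Corank 1: A-series; mu = 2 gives A_2.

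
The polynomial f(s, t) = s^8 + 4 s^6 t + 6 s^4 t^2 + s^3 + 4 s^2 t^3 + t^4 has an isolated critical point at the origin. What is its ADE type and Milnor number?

Type E_{6}, Milnor number mu = 6.

The Hessian of f at 0 has rank 0. Corank 2; j^3 = s^3 is a perfect cube, so E-series; the 4-jet and mu = 6 give E_6.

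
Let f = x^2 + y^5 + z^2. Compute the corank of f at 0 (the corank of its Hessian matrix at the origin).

1

Hessian at 0 has rank 2.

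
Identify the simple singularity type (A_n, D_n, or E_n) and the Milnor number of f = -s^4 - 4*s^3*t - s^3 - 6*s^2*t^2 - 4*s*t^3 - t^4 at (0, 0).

Type E6, Milnor number mu = 6.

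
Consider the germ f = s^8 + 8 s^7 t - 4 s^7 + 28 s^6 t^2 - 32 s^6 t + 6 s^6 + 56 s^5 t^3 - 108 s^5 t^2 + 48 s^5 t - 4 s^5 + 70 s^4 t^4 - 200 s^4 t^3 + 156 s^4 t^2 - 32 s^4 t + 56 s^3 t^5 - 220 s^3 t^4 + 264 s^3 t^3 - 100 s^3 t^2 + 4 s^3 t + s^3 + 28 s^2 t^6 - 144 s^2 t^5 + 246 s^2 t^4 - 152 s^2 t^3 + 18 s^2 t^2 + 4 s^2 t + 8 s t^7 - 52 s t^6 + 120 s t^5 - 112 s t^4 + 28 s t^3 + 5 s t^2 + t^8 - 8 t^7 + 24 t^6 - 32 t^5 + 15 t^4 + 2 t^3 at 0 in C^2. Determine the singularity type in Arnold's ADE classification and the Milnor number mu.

Type D5, Milnor number mu = 5.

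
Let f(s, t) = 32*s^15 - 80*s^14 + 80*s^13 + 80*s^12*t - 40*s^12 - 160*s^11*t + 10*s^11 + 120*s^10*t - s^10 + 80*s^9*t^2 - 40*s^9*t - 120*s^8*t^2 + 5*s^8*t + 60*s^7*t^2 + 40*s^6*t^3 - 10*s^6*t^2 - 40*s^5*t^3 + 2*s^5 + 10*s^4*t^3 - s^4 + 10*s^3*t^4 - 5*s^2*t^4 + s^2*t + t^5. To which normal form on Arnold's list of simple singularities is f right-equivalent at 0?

The Hessian of f at 0 has rank 0. Corank 2; j^3 = s^2*t has shape L^2 M (L != M), so D-series; mu = 6 gives D_6.

D6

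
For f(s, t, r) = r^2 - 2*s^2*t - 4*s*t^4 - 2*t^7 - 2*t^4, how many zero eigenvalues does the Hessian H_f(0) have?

Hessian at 0 has rank 1.

2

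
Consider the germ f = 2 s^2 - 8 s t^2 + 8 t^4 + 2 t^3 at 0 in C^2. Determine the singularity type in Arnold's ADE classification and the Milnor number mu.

The Hessian of f at 0 has rank 1. Corank 1: A-series; mu = 2 gives A_2.

Type A_{2}, Milnor number mu = 2.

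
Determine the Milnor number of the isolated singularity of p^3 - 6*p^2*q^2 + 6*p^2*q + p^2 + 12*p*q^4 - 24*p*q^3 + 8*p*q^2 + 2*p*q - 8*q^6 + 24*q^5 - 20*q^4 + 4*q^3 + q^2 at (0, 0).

2

The Hessian of f at 0 is [[2, 2], [2, 2]] with rank 1, so corank 1. A Groebner basis of the Jacobian ideal J(f) in C{p,q} is {q^2, p + q}; counting standard monomials gives mu = 2. Corank 1: A-series; mu = 2 gives A_2.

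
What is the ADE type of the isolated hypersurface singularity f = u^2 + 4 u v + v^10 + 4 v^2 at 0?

A_9

The Hessian of f at 0 has rank 1. Corank 1: A-series; mu = 9 gives A_9.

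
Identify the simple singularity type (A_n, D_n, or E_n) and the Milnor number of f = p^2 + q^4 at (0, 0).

The Hessian of f at 0 has rank 1. Corank 1: A-series; mu = 3 gives A_3.

Type A3, Milnor number mu = 3.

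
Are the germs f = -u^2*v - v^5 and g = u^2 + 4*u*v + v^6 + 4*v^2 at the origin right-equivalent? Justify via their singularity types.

The Hessian of f at 0 is [[0, 0], [0, 0]] with rank 0, so corank 2. A Groebner basis of the Jacobian ideal J(f) in C{u,v} is {u^2/5 + v^4, u^3, u*v}; counting standard monomials gives mu = 6. Corank 2; j^3 = -u^2*v has shape L^2 M (L != M), so D-series; mu = 6 gives D_6. The Hessian of g at 0 is [[2, 4], [4, 8]] with rank 1, so corank 1. A Groebner basis of the Jacobian ideal J(g) in C{u,v} is {v^5, u + 2*v}; counting standard monomials gives mu = 5. Corank 1: A-series; mu = 5 gives A_5. f is D_6 but g is A_5, hence not right-equivalent.

No.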